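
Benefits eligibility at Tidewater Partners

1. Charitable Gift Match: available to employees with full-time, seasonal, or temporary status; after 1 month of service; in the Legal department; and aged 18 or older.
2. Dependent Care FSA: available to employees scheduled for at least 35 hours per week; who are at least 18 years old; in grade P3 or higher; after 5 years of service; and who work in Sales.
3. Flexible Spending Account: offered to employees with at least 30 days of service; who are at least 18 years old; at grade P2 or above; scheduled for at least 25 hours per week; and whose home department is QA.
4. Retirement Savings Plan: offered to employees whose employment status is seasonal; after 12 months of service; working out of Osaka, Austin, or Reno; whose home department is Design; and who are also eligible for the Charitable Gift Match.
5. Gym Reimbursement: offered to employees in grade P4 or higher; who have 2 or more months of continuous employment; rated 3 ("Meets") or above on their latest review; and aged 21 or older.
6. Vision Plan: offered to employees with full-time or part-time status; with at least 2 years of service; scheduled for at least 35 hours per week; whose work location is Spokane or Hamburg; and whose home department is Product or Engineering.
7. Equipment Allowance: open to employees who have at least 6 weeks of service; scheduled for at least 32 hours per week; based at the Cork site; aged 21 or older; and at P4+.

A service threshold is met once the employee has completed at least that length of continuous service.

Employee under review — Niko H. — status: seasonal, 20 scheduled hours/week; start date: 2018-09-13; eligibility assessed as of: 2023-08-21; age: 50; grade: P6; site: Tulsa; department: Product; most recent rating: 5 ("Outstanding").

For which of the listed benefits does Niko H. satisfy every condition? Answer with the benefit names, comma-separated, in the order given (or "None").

Gym Reimbursement

Service from 2018-09-13 to 2023-08-21: 1803 days.
Charitable Gift Match — status seasonal ✓; service 1803 days ≥ 1 month (≈30 days) ✓; dept Product ✗ → not eligible.
Dependent Care FSA — 20 hrs/wk < 35 ✗ → not eligible.
Flexible Spending Account — service 1803 days ≥ 30 days ✓; age 50 ≥ 18 ✓; grade P6 ≥ P2 ✓; 20 hrs/wk < 25 ✗ → not eligible.
Retirement Savings Plan — status seasonal ✓; service 1803 days ≥ 12 months (≈360 days) ✓; site Tulsa ✗ (not Osaka, Austin, or Reno) → not eligible.
Gym Reimbursement — grade P6 ≥ P4 ✓; service 1803 days ≥ 2 months (≈60 days) ✓; rating 5 ≥ 3 ✓; age 50 ≥ 21 ✓ → eligible.
Vision Plan — status seasonal ✗ (requires full-time or part-time) → not eligible.
Equipment Allowance — service 1803 days ≥ 6 weeks (≈42 days) ✓; 20 hrs/wk < 32 ✗ → not eligible.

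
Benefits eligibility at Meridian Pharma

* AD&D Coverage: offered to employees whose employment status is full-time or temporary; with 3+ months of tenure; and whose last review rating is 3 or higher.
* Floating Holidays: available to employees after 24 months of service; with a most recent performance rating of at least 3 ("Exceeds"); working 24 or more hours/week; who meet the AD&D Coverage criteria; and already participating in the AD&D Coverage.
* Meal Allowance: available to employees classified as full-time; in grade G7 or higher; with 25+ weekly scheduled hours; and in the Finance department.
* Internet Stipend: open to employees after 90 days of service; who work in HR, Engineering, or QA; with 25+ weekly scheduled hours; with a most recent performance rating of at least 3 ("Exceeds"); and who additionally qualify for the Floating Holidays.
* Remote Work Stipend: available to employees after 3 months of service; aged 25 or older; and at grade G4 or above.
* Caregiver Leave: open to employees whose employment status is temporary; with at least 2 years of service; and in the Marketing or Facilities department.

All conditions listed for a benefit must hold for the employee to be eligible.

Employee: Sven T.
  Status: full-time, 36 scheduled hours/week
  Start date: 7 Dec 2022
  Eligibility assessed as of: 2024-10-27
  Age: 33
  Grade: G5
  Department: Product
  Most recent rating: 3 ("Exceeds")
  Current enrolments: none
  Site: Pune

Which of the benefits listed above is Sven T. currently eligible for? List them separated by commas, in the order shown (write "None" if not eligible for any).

AD&D Coverage, Remote Work Stipend

Service from 7 Dec 2022 to 2024-10-27: 690 days.
AD&D Coverage — status full-time ✓; service 690 days ≥ 3 months (≈90 days) ✓; rating 3 ≥ 3 ✓ → eligible.
Floating Holidays — service 690 days < 24 months (≈720 days) ✗ → not eligible.
Meal Allowance — status full-time ✓; grade G5 < G7 ✗ → not eligible.
Internet Stipend — service 690 days ≥ 90 days ✓; dept Product ✗ → not eligible.
Remote Work Stipend — service 690 days ≥ 3 months (≈90 days) ✓; age 33 ≥ 25 ✓; grade G5 ≥ G4 ✓ → eligible.
Caregiver Leave — status full-time ✗ (requires temporary) → not eligible.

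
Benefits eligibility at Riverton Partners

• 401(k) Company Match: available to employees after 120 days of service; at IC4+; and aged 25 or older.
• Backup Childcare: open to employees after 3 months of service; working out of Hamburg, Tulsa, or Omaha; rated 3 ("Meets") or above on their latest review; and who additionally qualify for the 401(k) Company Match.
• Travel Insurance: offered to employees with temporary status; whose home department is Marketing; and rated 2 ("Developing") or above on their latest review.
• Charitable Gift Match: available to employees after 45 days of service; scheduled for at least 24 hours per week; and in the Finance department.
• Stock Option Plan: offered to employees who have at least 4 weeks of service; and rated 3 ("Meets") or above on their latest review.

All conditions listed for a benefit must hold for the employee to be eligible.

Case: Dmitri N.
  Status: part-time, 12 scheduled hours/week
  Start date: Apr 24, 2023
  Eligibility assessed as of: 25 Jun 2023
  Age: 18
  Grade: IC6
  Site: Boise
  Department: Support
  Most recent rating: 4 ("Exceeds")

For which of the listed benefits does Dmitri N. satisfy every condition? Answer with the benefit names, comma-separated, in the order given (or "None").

Service from Apr 24, 2023 to 25 Jun 2023: 62 days.
401(k) Company Match — service 62 days < 120 days ✗ → not eligible.
Backup Childcare — service 62 days < 3 months (≈90 days) ✗ → not eligible.
Travel Insurance — status part-time ✗ (requires temporary) → not eligible.
Charitable Gift Match — service 62 days ≥ 45 days ✓; 12 hrs/wk < 24 ✗ → not eligible.
Stock Option Plan — service 62 days ≥ 4 weeks (≈28 days) ✓; rating 4 ≥ 3 ✓ → eligible.

Stock Option Plan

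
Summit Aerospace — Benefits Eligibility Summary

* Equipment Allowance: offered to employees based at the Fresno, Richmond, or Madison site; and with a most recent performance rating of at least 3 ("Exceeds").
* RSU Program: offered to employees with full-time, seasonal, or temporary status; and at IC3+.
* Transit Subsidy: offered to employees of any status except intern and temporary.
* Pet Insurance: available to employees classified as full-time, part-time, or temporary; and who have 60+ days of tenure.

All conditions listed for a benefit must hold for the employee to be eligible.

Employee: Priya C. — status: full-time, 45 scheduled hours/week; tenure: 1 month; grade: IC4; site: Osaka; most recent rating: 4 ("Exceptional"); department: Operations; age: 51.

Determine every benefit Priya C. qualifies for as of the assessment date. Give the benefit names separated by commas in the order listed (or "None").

RSU Program, Transit Subsidy

Equipment Allowance — site Osaka ✗ (not Fresno, Richmond, or Madison) → not eligible.
RSU Program — status full-time ✓; grade IC4 ≥ IC3 ✓ → eligible.
Transit Subsidy — status full-time ✓ (not excluded) → eligible.
Pet Insurance — status full-time ✓; service 1 month < 60 days ✗ → not eligible.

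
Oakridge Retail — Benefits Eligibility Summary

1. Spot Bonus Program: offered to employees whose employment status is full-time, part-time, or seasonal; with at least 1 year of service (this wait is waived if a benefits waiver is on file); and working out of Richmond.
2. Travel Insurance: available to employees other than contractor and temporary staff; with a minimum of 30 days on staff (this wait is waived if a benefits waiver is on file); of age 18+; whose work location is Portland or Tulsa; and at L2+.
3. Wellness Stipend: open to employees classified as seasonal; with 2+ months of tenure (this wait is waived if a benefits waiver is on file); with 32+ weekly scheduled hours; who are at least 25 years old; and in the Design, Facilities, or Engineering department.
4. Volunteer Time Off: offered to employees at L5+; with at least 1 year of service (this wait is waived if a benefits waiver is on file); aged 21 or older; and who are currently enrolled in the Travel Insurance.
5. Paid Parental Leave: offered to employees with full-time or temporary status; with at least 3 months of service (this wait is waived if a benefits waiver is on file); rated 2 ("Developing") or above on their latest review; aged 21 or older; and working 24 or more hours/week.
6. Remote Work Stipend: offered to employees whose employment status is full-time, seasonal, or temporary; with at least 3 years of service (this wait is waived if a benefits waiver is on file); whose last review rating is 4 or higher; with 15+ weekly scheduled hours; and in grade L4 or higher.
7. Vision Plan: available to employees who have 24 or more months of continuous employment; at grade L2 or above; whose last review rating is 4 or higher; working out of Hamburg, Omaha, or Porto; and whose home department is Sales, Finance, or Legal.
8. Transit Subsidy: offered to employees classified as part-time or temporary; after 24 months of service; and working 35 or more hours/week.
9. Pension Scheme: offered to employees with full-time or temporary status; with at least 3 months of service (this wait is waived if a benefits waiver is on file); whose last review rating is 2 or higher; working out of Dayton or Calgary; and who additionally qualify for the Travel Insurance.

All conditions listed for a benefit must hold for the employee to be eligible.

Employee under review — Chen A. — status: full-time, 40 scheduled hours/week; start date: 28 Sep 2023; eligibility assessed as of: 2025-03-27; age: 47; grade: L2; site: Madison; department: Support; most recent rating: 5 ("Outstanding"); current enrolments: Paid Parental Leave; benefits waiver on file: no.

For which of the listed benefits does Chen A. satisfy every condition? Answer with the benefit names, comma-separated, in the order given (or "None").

Service from 28 Sep 2023 to 2025-03-27: 546 days.
Spot Bonus Program — status full-time ✓; no waiver, service 546 days ≥ 1 year (≈365 days) ✓; site Madison ✗ (not Richmond) → not eligible.
Travel Insurance — status full-time ✓ (not excluded); no waiver, service 546 days ≥ 30 days ✓; age 47 ≥ 18 ✓; site Madison ✗ (not Portland or Tulsa) → not eligible.
Wellness Stipend — status full-time ✗ (requires seasonal) → not eligible.
Volunteer Time Off — grade L2 < L5 ✗ → not eligible.
Paid Parental Leave — status full-time ✓; no waiver, service 546 days ≥ 3 months (≈90 days) ✓; rating 5 ≥ 2 ✓; age 47 ≥ 21 ✓; 40 hrs/wk ≥ 24 ✓ → eligible.
Remote Work Stipend — status full-time ✓; no waiver, service 546 days < 3 years (≈1095 days) ✗ → not eligible.
Vision Plan — service 546 days < 24 months (≈720 days) ✗ → not eligible.
Transit Subsidy — status full-time ✗ (requires part-time or temporary) → not eligible.
Pension Scheme — status full-time ✓; no waiver, service 546 days ≥ 3 months (≈90 days) ✓; rating 5 ≥ 2 ✓; site Madison ✗ (not Dayton or Calgary) → not eligible.

Paid Parental Leave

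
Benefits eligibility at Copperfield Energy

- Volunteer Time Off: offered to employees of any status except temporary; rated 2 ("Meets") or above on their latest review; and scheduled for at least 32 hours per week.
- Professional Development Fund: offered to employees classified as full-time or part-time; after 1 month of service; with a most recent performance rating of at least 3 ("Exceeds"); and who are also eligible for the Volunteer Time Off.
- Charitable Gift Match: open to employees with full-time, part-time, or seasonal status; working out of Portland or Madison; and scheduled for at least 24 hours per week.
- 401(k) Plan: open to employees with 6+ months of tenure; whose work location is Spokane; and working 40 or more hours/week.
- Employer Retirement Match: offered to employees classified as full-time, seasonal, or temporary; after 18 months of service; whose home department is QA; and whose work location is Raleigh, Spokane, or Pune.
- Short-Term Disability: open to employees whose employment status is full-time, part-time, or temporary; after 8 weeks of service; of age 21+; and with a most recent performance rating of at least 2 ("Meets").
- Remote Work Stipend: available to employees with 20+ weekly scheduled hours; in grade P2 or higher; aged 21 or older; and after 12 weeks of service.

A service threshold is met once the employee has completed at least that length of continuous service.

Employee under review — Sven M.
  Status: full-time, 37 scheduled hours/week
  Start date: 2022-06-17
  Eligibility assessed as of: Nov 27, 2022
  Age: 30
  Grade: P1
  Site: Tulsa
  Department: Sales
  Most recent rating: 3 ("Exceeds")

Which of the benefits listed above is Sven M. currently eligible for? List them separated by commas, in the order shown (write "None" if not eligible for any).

Service from 2022-06-17 to Nov 27, 2022: 163 days.
Volunteer Time Off — status full-time ✓ (not excluded); rating 3 ≥ 2 ✓; 37 hrs/wk ≥ 32 ✓ → eligible.
Professional Development Fund — status full-time ✓; service 163 days ≥ 1 month (≈30 days) ✓; rating 3 ≥ 3 ✓; eligible for Volunteer Time Off ✓ → eligible.
Charitable Gift Match — status full-time ✓; site Tulsa ✗ (not Portland or Madison) → not eligible.
401(k) Plan — service 163 days < 6 months (≈180 days) ✗ → not eligible.
Employer Retirement Match — status full-time ✓; service 163 days < 18 months (≈540 days) ✗ → not eligible.
Short-Term Disability — status full-time ✓; service 163 days ≥ 8 weeks (≈56 days) ✓; age 30 ≥ 21 ✓; rating 3 ≥ 2 ✓ → eligible.
Remote Work Stipend — 37 hrs/wk ≥ 20 ✓; grade P1 < P2 ✗ → not eligible.

Volunteer Time Off, Professional Development Fund, Short-Term Disability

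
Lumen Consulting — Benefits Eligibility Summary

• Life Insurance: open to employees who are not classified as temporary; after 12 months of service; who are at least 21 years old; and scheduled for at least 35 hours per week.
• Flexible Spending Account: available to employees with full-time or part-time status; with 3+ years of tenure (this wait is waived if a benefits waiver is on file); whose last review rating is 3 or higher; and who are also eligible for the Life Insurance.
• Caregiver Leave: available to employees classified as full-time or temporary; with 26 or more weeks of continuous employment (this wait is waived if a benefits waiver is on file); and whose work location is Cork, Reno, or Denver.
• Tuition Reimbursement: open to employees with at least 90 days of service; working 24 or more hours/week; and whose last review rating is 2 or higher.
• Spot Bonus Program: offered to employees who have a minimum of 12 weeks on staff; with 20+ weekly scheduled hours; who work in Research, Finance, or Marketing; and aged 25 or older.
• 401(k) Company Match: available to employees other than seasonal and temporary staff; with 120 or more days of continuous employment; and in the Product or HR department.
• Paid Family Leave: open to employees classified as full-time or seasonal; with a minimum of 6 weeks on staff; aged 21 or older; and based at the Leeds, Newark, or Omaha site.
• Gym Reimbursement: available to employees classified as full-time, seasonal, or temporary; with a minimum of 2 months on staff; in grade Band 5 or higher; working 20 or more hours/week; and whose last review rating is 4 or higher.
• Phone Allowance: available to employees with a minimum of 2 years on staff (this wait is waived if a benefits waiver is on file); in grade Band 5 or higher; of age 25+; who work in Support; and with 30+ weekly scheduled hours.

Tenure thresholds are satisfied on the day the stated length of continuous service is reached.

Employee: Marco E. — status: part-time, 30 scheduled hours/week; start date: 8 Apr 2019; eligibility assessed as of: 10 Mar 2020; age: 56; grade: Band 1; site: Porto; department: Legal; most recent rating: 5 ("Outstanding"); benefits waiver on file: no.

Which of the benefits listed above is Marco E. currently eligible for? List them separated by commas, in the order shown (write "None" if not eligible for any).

Tuition Reimbursement

Service from 8 Apr 2019 to 10 Mar 2020: 337 days.
Life Insurance — status part-time ✓ (not excluded); service 337 days < 12 months (≈360 days) ✗ → not eligible.
Flexible Spending Account — status part-time ✓; no waiver, service 337 days < 3 years (≈1095 days) ✗ → not eligible.
Caregiver Leave — status part-time ✗ (requires full-time or temporary) → not eligible.
Tuition Reimbursement — service 337 days ≥ 90 days ✓; 30 hrs/wk ≥ 24 ✓; rating 5 ≥ 2 ✓ → eligible.
Spot Bonus Program — service 337 days ≥ 12 weeks (≈84 days) ✓; 30 hrs/wk ≥ 20 ✓; dept Legal ✗ → not eligible.
401(k) Company Match — status part-time ✓ (not excluded); service 337 days ≥ 120 days ✓; dept Legal ✗ → not eligible.
Paid Family Leave — status part-time ✗ (requires full-time or seasonal) → not eligible.
Gym Reimbursement — status part-time ✗ (requires full-time, seasonal, or temporary) → not eligible.
Phone Allowance — no waiver, service 337 days < 2 years (≈730 days) ✗ → not eligible.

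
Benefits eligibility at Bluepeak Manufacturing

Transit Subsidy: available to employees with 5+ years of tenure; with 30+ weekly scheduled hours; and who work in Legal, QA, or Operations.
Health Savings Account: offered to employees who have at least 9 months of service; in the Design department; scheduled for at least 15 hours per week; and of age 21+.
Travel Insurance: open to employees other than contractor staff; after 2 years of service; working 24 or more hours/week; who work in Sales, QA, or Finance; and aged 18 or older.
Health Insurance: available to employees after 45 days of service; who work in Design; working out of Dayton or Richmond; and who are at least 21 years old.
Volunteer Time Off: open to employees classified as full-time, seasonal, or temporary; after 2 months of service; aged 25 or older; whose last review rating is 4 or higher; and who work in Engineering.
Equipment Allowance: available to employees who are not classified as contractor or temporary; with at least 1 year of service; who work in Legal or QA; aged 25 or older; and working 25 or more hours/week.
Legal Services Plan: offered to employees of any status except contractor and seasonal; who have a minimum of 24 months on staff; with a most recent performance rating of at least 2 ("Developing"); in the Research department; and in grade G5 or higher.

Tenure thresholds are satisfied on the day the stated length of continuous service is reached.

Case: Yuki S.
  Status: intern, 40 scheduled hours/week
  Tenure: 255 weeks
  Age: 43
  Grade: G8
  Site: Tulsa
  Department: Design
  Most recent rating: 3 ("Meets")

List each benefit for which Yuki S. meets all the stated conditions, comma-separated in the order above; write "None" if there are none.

Health Savings Account

Transit Subsidy — service 255 weeks < 5 years (≈1825 days) ✗ → not eligible.
Health Savings Account — service 255 weeks ≥ 9 months (≈270 days) ✓; dept Design ✓; 40 hrs/wk ≥ 15 ✓; age 43 ≥ 21 ✓ → eligible.
Travel Insurance — status intern ✓ (not excluded); service 255 weeks ≥ 2 years (≈730 days) ✓; 40 hrs/wk ≥ 24 ✓; dept Design ✗ → not eligible.
Health Insurance — service 255 weeks ≥ 45 days ✓; dept Design ✓; site Tulsa ✗ (not Dayton or Richmond) → not eligible.
Volunteer Time Off — status intern ✗ (requires full-time, seasonal, or temporary) → not eligible.
Equipment Allowance — status intern ✓ (not excluded); service 255 weeks ≥ 1 year (≈365 days) ✓; dept Design ✗ → not eligible.
Legal Services Plan — status intern ✓ (not excluded); service 255 weeks ≥ 24 months (≈720 days) ✓; rating 3 ≥ 2 ✓; dept Design ✗ → not eligible.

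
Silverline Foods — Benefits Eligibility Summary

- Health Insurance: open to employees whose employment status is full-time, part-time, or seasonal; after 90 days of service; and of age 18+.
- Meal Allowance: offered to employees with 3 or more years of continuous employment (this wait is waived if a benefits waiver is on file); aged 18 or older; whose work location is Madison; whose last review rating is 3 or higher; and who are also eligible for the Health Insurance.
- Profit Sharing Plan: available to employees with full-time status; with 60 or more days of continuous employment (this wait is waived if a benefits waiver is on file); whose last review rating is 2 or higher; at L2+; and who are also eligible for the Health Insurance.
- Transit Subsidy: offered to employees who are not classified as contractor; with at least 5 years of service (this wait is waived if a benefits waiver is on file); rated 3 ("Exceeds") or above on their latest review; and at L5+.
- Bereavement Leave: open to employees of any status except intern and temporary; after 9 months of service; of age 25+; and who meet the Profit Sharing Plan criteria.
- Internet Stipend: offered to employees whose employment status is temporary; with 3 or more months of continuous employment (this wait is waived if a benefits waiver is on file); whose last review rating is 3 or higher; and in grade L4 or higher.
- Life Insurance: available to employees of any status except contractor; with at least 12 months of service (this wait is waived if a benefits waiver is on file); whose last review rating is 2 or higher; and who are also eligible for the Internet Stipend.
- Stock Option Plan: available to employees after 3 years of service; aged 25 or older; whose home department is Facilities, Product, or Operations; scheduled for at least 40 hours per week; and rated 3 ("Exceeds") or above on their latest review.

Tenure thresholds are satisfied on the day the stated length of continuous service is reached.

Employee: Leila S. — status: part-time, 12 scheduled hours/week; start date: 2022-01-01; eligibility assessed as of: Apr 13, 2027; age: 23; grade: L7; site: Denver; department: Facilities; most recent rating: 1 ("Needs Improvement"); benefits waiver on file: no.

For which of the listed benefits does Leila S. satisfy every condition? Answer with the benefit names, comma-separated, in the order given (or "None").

Health Insurance

Service from 2022-01-01 to Apr 13, 2027: 1928 days.
Health Insurance — status part-time ✓; service 1928 days ≥ 90 days ✓; age 23 ≥ 18 ✓ → eligible.
Meal Allowance — no waiver, service 1928 days ≥ 3 years (≈1095 days) ✓; age 23 ≥ 18 ✓; site Denver ✗ (not Madison) → not eligible.
Profit Sharing Plan — status part-time ✗ (requires full-time) → not eligible.
Transit Subsidy — status part-time ✓ (not excluded); no waiver, service 1928 days ≥ 5 years (≈1825 days) ✓; rating 1 < 3 ✗ → not eligible.
Bereavement Leave — status part-time ✓ (not excluded); service 1928 days ≥ 9 months (≈270 days) ✓; age 23 < 25 ✗ → not eligible.
Internet Stipend — status part-time ✗ (requires temporary) → not eligible.
Life Insurance — status part-time ✓ (not excluded); no waiver, service 1928 days ≥ 12 months (≈360 days) ✓; rating 1 < 2 ✗ → not eligible.
Stock Option Plan — service 1928 days ≥ 3 years (≈1095 days) ✓; age 23 < 25 ✗ → not eligible.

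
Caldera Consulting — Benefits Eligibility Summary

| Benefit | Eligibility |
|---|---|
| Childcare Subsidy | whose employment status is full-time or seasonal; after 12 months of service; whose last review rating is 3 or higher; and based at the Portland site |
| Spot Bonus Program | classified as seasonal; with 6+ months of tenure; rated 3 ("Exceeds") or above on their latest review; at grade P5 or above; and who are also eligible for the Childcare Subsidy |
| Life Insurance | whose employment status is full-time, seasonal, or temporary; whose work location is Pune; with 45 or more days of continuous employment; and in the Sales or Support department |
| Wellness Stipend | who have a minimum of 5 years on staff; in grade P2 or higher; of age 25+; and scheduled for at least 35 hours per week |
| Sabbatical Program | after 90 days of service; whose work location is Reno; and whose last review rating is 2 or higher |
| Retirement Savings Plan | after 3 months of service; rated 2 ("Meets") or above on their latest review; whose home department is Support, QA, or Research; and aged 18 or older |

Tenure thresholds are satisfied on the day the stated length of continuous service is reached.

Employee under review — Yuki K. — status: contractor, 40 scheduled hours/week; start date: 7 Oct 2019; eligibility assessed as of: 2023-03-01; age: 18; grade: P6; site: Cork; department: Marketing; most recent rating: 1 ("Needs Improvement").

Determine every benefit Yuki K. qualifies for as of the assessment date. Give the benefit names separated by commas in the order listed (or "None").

None

Service from 7 Oct 2019 to 2023-03-01: 1241 days.
Childcare Subsidy — status contractor ✗ (requires full-time or seasonal) → not eligible.
Spot Bonus Program — status contractor ✗ (requires seasonal) → not eligible.
Life Insurance — status contractor ✗ (requires full-time, seasonal, or temporary) → not eligible.
Wellness Stipend — service 1241 days < 5 years (≈1825 days) ✗ → not eligible.
Sabbatical Program — service 1241 days ≥ 90 days ✓; site Cork ✗ (not Reno) → not eligible.
Retirement Savings Plan — service 1241 days ≥ 3 months (≈90 days) ✓; rating 1 < 2 ✗ → not eligible.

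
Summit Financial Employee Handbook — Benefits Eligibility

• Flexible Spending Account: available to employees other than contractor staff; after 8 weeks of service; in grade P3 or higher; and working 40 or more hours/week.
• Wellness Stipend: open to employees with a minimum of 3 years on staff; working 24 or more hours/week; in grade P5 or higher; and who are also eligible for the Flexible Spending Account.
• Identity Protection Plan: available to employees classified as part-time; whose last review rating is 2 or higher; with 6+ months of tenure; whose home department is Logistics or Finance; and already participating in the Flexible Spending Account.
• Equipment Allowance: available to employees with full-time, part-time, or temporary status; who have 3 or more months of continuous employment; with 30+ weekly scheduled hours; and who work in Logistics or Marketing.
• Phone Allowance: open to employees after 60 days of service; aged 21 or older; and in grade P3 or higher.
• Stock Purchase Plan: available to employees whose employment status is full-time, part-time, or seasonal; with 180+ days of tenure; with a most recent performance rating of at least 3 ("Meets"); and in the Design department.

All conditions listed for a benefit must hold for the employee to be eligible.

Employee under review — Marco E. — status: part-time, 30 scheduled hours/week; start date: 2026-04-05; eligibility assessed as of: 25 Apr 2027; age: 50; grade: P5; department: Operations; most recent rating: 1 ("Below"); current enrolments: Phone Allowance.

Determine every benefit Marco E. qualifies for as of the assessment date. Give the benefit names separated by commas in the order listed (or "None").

Service from 2026-04-05 to 25 Apr 2027: 385 days.
Flexible Spending Account — status part-time ✓ (not excluded); service 385 days ≥ 8 weeks (≈56 days) ✓; grade P5 ≥ P3 ✓; 30 hrs/wk < 40 ✗ → not eligible.
Wellness Stipend — service 385 days < 3 years (≈1095 days) ✗ → not eligible.
Identity Protection Plan — status part-time ✓; rating 1 < 2 ✗ → not eligible.
Equipment Allowance — status part-time ✓; service 385 days ≥ 3 months (≈90 days) ✓; 30 hrs/wk ≥ 30 ✓; dept Operations ✗ → not eligible.
Phone Allowance — service 385 days ≥ 60 days ✓; age 50 ≥ 21 ✓; grade P5 ≥ P3 ✓ → eligible.
Stock Purchase Plan — status part-time ✓; service 385 days ≥ 180 days ✓; rating 1 < 3 ✗ → not eligible.

Phone Allowance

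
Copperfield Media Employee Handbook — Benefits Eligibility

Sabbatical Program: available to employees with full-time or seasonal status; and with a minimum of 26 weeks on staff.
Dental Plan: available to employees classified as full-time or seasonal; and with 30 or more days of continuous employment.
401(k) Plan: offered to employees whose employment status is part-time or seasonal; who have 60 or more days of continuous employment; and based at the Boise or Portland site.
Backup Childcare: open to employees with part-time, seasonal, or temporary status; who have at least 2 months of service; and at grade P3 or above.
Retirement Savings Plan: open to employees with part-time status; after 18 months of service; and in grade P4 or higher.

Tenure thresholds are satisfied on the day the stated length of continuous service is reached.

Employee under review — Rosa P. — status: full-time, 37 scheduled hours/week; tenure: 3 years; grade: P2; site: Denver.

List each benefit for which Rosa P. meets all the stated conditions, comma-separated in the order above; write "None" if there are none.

Sabbatical Program — status full-time ✓; service 3 years ≥ 26 weeks (≈182 days) ✓ → eligible.
Dental Plan — status full-time ✓; service 3 years ≥ 30 days ✓ → eligible.
401(k) Plan — status full-time ✗ (requires part-time or seasonal) → not eligible.
Backup Childcare — status full-time ✗ (requires part-time, seasonal, or temporary) → not eligible.
Retirement Savings Plan — status full-time ✗ (requires part-time) → not eligible.

Sabbatical Program, Dental Plan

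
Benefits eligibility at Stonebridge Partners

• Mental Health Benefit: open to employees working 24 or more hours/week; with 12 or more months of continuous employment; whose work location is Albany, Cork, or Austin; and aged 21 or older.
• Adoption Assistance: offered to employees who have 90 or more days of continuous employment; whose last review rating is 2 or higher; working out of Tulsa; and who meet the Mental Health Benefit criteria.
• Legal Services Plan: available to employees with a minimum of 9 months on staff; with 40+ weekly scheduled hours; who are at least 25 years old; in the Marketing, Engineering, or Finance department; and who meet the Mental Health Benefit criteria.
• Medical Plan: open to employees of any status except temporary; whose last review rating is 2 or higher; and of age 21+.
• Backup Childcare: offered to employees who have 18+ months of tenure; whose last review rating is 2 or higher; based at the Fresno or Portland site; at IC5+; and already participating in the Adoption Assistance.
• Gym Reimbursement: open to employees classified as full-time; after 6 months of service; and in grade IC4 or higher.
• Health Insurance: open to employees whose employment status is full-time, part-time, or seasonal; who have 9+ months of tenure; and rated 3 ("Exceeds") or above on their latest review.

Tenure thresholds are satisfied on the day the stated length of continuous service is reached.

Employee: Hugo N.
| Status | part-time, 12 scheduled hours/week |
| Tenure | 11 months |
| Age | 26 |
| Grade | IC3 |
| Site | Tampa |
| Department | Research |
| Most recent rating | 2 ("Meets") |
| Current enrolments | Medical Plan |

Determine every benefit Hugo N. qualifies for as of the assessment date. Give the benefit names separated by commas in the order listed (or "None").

Medical Plan

Mental Health Benefit — 12 hrs/wk < 24 ✗ → not eligible.
Adoption Assistance — service 11 months ≥ 90 days ✓; rating 2 ≥ 2 ✓; site Tampa ✗ (not Tulsa) → not eligible.
Legal Services Plan — service 11 months ≥ 9 months ✓; 12 hrs/wk < 40 ✗ → not eligible.
Medical Plan — status part-time ✓ (not excluded); rating 2 ≥ 2 ✓; age 26 ≥ 21 ✓ → eligible.
Backup Childcare — service 11 months < 18 months ✗ → not eligible.
Gym Reimbursement — status part-time ✗ (requires full-time) → not eligible.
Health Insurance — status part-time ✓; service 11 months ≥ 9 months ✓; rating 2 < 3 ✗ → not eligible.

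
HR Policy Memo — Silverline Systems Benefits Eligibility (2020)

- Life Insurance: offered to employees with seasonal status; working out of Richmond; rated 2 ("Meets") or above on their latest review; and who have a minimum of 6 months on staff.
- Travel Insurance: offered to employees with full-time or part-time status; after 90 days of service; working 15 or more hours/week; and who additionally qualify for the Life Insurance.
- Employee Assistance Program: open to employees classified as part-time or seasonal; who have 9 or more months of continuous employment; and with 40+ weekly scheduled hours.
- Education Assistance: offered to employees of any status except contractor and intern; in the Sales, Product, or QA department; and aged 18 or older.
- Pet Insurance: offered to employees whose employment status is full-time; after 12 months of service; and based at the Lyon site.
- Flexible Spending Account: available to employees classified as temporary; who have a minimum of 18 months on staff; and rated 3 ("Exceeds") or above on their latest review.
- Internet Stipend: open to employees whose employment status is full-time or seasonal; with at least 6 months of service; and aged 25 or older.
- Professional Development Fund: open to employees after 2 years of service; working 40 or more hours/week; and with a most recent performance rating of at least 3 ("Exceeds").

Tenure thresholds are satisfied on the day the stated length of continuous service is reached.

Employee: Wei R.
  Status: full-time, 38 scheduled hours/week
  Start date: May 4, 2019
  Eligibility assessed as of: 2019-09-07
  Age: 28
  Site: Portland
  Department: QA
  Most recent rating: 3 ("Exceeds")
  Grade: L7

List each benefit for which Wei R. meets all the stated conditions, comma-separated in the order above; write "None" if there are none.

Service from May 4, 2019 to 2019-09-07: 126 days.
Life Insurance — status full-time ✗ (requires seasonal) → not eligible.
Travel Insurance — status full-time ✓; service 126 days ≥ 90 days ✓; 38 hrs/wk ≥ 15 ✓; not eligible for Life Insurance ✗ → not eligible.
Employee Assistance Program — status full-time ✗ (requires part-time or seasonal) → not eligible.
Education Assistance — status full-time ✓ (not excluded); dept QA ✓; age 28 ≥ 18 ✓ → eligible.
Pet Insurance — status full-time ✓; service 126 days < 12 months (≈360 days) ✗ → not eligible.
Flexible Spending Account — status full-time ✗ (requires temporary) → not eligible.
Internet Stipend — status full-time ✓; service 126 days < 6 months (≈180 days) ✗ → not eligible.
Professional Development Fund — service 126 days < 2 years (≈730 days) ✗ → not eligible.

Education Assistance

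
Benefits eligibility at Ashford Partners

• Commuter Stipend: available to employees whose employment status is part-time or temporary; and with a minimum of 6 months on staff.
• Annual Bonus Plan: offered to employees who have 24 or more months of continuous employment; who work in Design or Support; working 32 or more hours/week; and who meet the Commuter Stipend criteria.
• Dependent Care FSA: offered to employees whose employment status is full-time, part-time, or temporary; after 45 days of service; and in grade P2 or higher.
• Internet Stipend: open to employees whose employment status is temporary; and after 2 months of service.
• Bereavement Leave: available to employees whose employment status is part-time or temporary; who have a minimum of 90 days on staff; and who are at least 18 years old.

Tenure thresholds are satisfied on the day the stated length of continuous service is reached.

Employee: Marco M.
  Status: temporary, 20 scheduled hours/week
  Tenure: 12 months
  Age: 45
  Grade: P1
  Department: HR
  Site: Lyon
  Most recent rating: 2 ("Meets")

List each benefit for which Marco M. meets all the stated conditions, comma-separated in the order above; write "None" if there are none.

Commuter Stipend — status temporary ✓; service 12 months ≥ 6 months ✓ → eligible.
Annual Bonus Plan — service 12 months < 24 months ✗ → not eligible.
Dependent Care FSA — status temporary ✓; service 12 months ≥ 45 days ✓; grade P1 < P2 ✗ → not eligible.
Internet Stipend — status temporary ✓; service 12 months ≥ 2 months ✓ → eligible.
Bereavement Leave — status temporary ✓; service 12 months ≥ 90 days ✓; age 45 ≥ 18 ✓ → eligible.

Commuter Stipend, Internet Stipend, Bereavement Leave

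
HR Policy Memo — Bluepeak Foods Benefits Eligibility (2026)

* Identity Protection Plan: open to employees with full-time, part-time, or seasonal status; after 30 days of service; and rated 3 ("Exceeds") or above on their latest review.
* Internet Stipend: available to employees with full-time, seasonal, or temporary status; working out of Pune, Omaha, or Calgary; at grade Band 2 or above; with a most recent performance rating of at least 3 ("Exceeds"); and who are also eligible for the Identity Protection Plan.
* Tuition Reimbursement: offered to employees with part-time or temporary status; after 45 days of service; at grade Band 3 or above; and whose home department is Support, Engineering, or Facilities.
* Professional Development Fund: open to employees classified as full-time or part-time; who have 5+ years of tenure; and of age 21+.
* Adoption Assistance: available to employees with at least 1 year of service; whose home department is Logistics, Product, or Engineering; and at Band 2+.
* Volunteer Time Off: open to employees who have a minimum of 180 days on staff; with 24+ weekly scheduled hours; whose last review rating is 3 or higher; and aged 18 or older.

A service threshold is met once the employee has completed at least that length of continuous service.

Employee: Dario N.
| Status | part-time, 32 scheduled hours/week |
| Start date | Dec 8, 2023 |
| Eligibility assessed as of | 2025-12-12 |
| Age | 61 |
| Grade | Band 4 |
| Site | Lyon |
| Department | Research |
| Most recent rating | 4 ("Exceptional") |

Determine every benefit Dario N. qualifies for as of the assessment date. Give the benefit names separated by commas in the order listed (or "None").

Identity Protection Plan, Volunteer Time Off

Service from Dec 8, 2023 to 2025-12-12: 735 days.
Identity Protection Plan — status part-time ✓; service 735 days ≥ 30 days ✓; rating 4 ≥ 3 ✓ → eligible.
Internet Stipend — status part-time ✗ (requires full-time, seasonal, or temporary) → not eligible.
Tuition Reimbursement — status part-time ✓; service 735 days ≥ 45 days ✓; grade Band 4 ≥ Band 3 ✓; dept Research ✗ → not eligible.
Professional Development Fund — status part-time ✓; service 735 days < 5 years (≈1825 days) ✗ → not eligible.
Adoption Assistance — service 735 days ≥ 1 year (≈365 days) ✓; dept Research ✗ → not eligible.
Volunteer Time Off — service 735 days ≥ 180 days ✓; 32 hrs/wk ≥ 24 ✓; rating 4 ≥ 3 ✓; age 61 ≥ 18 ✓ → eligible.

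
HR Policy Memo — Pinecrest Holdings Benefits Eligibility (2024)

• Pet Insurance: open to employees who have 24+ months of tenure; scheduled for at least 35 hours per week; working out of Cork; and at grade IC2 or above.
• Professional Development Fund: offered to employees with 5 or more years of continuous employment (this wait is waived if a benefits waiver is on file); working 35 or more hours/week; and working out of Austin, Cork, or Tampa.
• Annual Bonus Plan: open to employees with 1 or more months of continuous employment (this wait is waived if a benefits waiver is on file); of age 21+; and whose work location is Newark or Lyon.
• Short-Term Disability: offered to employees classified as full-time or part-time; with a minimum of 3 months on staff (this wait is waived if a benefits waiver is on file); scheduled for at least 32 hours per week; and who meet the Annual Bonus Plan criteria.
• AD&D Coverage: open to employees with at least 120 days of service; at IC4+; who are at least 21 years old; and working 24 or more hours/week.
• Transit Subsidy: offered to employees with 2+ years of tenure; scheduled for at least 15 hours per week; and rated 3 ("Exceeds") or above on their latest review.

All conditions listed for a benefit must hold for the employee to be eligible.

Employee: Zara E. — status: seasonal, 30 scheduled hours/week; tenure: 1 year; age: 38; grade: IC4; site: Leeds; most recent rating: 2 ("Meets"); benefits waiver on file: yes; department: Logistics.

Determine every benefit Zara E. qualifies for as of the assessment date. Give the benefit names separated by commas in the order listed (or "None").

AD&D Coverage

Pet Insurance — service 1 year < 24 months (≈720 days) ✗ → not eligible.
Professional Development Fund — benefits waiver on file ✓; 30 hrs/wk < 35 ✗ → not eligible.
Annual Bonus Plan — benefits waiver on file ✓; age 38 ≥ 21 ✓; site Leeds ✗ (not Newark or Lyon) → not eligible.
Short-Term Disability — status seasonal ✗ (requires full-time or part-time) → not eligible.
AD&D Coverage — service 1 year ≥ 120 days ✓; grade IC4 ≥ IC4 ✓; age 38 ≥ 21 ✓; 30 hrs/wk ≥ 24 ✓ → eligible.
Transit Subsidy — service 1 year < 2 years ✗ → not eligible.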